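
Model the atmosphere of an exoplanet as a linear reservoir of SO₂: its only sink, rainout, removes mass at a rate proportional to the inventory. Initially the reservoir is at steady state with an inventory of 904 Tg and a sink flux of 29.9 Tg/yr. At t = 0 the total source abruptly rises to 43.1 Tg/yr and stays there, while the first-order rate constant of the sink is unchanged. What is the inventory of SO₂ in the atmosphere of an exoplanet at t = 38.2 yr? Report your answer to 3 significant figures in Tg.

1190 Tg

τ = M₀/F₀ = 904/29.9 = 30.23 yr; rate constant k = 1/τ.
New steady state M_∞ = F₁/k = F₁·τ = 43.1 × 30.23 = 1303.1 Tg.
M(t) = M_∞ + (M₀ − M_∞)·e^(−t/τ); t/τ = 38.2/30.23 = 1.263, so e^(−t/τ) = 0.2827.
M(t) = 1303.1 − 399.1 × 0.2827 = 1190.3 Tg.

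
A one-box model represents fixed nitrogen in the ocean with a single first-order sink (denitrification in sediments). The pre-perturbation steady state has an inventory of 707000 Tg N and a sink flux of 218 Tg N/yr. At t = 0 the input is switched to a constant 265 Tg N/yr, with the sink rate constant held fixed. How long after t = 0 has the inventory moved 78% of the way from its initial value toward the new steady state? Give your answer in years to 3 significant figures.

τ = M₀/F₀ = 707000/218 = 3243 yr.
The remaining gap fraction is e^(−t/τ); 78% covered ⇒ e^(−t/τ) = 0.220.
t = −τ ln(0.220) = 3243 × 1.514 = 4910 yr.

4910 yr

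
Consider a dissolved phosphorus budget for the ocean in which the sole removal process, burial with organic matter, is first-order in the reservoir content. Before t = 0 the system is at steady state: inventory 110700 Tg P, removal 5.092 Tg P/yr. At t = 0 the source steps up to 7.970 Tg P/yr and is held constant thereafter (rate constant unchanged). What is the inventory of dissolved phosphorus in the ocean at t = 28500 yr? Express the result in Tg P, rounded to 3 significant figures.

The sink rate constant is k = F₀/M₀ = 5.092/110700 = 4.600×10^-5 yr⁻¹.
Solving dM/dt = F₁ − kM with M(0) = M₀ gives M(t) = F₁/k + (M₀ − F₁/k)·e^(−kt).
F₁/k = 7.970/4.600×10^-5 = 173270 Tg P; kt = 4.600×10^-5 × 28500 = 1.311, e^(−kt) = 0.2696.
M(28500) = 173270 + (110700 − 173270) × 0.2696 = 173270 − 16870 = 156400 Tg P.

156000 Tg P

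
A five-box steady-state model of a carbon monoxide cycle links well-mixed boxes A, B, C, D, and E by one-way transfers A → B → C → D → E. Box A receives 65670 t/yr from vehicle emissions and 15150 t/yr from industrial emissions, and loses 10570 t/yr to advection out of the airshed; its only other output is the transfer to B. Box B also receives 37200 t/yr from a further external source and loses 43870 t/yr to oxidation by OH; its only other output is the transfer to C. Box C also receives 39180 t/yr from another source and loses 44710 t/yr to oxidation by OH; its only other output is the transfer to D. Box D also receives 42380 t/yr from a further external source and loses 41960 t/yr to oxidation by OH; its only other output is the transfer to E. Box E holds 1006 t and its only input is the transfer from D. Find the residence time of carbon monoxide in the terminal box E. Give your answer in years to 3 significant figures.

0.0172 yr

Box A: F(A→B) = (65670 + 15150) − 10570 = 70250 t/yr.
Box B: F(B→C) = (70250 + 37200) − 43870 = 63580 t/yr.
Box C: F(C→D) = (63580 + 39180) − 44710 = 58050 t/yr.
Box D: F(D→E) = (58050 + 42380) − 41960 = 58470 t/yr.
Box E throughput = its input = 58470 t/yr; τ = 1006 / 58470 = 0.01721 yr.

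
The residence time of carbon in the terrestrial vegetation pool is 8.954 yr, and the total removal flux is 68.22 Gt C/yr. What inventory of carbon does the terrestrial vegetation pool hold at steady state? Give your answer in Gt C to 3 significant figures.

τ = M/F ⇒ M = τ × F = 8.954 × 68.22 = 610.8 Gt C.

611 Gt C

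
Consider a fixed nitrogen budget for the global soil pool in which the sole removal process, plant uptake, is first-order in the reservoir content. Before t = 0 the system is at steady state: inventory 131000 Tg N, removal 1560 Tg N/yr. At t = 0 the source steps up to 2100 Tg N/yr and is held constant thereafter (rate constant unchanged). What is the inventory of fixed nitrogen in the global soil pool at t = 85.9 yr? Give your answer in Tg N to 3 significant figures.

160000 Tg N

Residence time τ = M₀/F₀ = 83.97 yr. The eventual steady state is M_∞ = M₀·(F₁/F₀) = 131000 × 2100/1560 = 176350 Tg N.
The anomaly ΔM(t) = M(t) − M_∞ decays as ΔM₀·e^(−t/τ) with ΔM₀ = 131000 − 176350 = −45350 Tg N.
At t = 85.9 yr, e^(−t/τ) = e^(−1.023) = 0.3595, so ΔM = −16300 Tg N and M = 176350 − 16300 = 160040 Tg N.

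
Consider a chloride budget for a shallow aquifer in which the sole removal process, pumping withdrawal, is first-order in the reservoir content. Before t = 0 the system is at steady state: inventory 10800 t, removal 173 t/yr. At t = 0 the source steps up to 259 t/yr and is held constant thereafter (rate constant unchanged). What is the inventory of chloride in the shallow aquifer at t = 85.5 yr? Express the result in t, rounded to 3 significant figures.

The sink rate constant is k = F₀/M₀ = 173/10800 = 0.01602 yr⁻¹.
Solving dM/dt = F₁ − kM with M(0) = M₀ gives M(t) = F₁/k + (M₀ − F₁/k)·e^(−kt).
F₁/k = 259/0.01602 = 16169 t; kt = 0.01602 × 85.5 = 1.370, e^(−kt) = 0.2542.
M(85.5) = 16169 + (10800 − 16169) × 0.2542 = 16169 − 1365 = 14804 t.

14800 t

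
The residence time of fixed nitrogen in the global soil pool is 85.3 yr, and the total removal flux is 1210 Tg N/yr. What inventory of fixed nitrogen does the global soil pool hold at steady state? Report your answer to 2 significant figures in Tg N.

100000 Tg N

τ = M/F ⇒ M = τ × F = 85.3 × 1210 = 103200 Tg N.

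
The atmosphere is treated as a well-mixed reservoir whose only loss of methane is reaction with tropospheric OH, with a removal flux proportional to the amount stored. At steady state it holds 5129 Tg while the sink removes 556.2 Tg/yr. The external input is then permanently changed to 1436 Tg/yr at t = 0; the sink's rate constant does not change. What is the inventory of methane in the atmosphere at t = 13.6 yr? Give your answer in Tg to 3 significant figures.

The sink rate constant is k = F₀/M₀ = 556.2/5129 = 0.1084 yr⁻¹.
Solving dM/dt = F₁ − kM with M(0) = M₀ gives M(t) = F₁/k + (M₀ − F₁/k)·e^(−kt).
F₁/k = 1436/0.1084 = 13242 Tg; kt = 0.1084 × 13.6 = 1.475, e^(−kt) = 0.2288.
M(13.6) = 13242 + (5129 − 13242) × 0.2288 = 13242 − 1856 = 11386 Tg.

11400 Tg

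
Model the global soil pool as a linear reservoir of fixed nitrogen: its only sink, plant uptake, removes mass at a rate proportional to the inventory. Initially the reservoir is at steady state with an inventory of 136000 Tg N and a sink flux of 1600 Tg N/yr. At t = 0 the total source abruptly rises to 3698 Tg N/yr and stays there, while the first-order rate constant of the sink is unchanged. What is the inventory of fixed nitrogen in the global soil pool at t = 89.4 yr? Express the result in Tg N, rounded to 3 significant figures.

252000 Tg N

The sink rate constant is k = F₀/M₀ = 1600/136000 = 0.01176 yr⁻¹.
Solving dM/dt = F₁ − kM with M(0) = M₀ gives M(t) = F₁/k + (M₀ − F₁/k)·e^(−kt).
F₁/k = 3698/0.01176 = 314330 Tg N; kt = 0.01176 × 89.4 = 1.052, e^(−kt) = 0.3493.
M(89.4) = 314330 + (136000 − 314330) × 0.3493 = 314330 − 62290 = 252040 Tg N.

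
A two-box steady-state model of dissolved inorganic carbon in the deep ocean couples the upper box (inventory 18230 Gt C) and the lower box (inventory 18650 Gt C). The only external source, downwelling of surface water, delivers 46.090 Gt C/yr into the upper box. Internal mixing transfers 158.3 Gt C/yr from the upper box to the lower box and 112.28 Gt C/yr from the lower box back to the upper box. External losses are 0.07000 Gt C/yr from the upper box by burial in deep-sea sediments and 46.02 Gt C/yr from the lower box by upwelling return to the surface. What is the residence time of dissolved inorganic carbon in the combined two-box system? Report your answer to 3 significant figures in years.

Treat the two boxes together as one reservoir: the mixing fluxes between them are internal recycling, so τ = ΣM / Σ(external losses).
M_total = 18230 + 18650 = 36880 Gt C.
ΣF_external_out = 0.07000 + 46.02 = 46.090 Gt C/yr.
τ = M_total / ΣF_ext = 36880 / 46.090 = 800.2 yr.

800 yr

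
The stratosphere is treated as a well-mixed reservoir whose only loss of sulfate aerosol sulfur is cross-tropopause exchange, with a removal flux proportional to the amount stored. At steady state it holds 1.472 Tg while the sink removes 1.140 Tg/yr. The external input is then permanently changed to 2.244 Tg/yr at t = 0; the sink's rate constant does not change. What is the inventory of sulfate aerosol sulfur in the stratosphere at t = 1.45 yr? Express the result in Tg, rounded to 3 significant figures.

2.43 Tg

τ = M₀/F₀ = 1.472/1.140 = 1.291 yr; rate constant k = 1/τ.
New steady state M_∞ = F₁/k = F₁·τ = 2.244 × 1.291 = 2.8975 Tg.
M(t) = M_∞ + (M₀ − M_∞)·e^(−t/τ); t/τ = 1.45/1.291 = 1.123, so e^(−t/τ) = 0.3253.
M(t) = 2.8975 − 1.426 × 0.3253 = 2.4338 Tg.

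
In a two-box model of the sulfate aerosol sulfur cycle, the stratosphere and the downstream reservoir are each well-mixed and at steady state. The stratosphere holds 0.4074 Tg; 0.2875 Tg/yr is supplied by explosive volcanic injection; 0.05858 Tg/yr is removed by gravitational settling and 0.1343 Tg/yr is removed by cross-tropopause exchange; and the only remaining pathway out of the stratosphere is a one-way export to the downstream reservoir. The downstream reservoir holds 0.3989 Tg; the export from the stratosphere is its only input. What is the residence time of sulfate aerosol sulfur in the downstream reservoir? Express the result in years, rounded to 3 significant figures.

Balance the stratosphere: ΣF_in = 0.28750 Tg/yr.
Export to the downstream reservoir = ΣF_in − (0.05858 + 0.1343) = 0.094620 Tg/yr.
At steady state the output of the downstream reservoir equals its input, 0.094620 Tg/yr.
τ = M / F = 0.3989 / 0.094620 = 4.216 yr.

4.22 yr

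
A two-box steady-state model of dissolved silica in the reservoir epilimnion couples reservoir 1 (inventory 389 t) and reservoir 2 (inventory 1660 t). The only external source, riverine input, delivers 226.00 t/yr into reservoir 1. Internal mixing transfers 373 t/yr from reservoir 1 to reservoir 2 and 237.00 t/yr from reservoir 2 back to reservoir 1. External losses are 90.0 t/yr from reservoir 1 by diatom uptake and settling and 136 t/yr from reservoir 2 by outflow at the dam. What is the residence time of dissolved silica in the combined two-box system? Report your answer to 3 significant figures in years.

Residence time in the combined system uses the total inventory and the total *external* removal — internal exchanges between the two boxes cancel.
M_total = 389 + 1660 = 2049.0 t.
ΣF_external_out = 90.0 + 136 = 226.00 t/yr.
τ = M_total / ΣF_ext = 2049.0 / 226.00 = 9.066 yr.

9.07 yr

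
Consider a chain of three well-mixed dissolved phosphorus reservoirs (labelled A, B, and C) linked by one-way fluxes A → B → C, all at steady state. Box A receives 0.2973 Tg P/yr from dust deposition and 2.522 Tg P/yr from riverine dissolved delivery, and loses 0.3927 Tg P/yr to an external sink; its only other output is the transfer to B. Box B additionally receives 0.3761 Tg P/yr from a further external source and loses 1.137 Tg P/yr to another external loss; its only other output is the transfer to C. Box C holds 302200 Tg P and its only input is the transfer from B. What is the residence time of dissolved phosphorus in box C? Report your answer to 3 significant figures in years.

Box A: F(A→B) = (0.2973 + 2.522) − 0.3927 = 2.4266 Tg P/yr.
Box B: F(B→C) = (2.4266 + 0.3761) − 1.137 = 1.6657 Tg P/yr.
Box C throughput = its input = 1.6657 Tg P/yr; τ = 302200 / 1.6657 = 181400 yr.

181000 yr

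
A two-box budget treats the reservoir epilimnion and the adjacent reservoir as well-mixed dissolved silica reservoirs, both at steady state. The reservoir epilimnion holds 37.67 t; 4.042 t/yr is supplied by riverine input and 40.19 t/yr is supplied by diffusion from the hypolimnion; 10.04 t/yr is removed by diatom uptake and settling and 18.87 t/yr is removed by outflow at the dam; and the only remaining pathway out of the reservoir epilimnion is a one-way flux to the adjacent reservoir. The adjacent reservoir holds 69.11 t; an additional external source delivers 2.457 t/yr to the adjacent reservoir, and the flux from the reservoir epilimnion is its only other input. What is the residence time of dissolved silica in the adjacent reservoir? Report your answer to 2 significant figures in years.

3.9 yr

Balance the reservoir epilimnion: ΣF_in = 4.042 + 40.19 = 44.232 t/yr.
Flux to the adjacent reservoir = ΣF_in − (10.04 + 18.87) = 15.322 t/yr.
Total input to the adjacent reservoir = 15.322 + 2.457 = 17.779 t/yr; at steady state this equals its total output.
τ = M / F = 69.11 / 17.779 = 3.887 yr.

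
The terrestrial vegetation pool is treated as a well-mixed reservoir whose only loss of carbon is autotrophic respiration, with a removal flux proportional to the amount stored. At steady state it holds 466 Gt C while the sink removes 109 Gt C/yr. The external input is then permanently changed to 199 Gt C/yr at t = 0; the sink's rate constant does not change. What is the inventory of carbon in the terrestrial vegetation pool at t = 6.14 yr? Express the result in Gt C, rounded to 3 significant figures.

759 Gt C

τ = M₀/F₀ = 466/109 = 4.275 yr; rate constant k = 1/τ.
New steady state M_∞ = F₁/k = F₁·τ = 199 × 4.275 = 850.77 Gt C.
M(t) = M_∞ + (M₀ − M_∞)·e^(−t/τ); t/τ = 6.14/4.275 = 1.436, so e^(−t/τ) = 0.2378.
M(t) = 850.77 − 384.8 × 0.2378 = 759.26 Gt C.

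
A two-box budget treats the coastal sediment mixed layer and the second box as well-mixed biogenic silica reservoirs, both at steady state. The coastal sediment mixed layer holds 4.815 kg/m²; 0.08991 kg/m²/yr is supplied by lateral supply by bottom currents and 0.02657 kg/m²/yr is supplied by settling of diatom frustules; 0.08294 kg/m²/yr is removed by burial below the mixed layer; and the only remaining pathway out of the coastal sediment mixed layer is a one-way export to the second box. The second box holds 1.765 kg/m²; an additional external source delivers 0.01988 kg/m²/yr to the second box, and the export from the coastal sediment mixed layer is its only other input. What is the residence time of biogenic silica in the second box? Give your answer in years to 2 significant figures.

33 yr

Balance the coastal sediment mixed layer: ΣF_in = 0.08991 + 0.02657 = 0.11648 kg/m²/yr.
Export to the second box = ΣF_in − (0.08294) = 0.033540 kg/m²/yr.
Total input to the second box = 0.033540 + 0.01988 = 0.053420 kg/m²/yr; at steady state this equals its total output.
τ = M / F = 1.765 / 0.053420 = 33.04 yr.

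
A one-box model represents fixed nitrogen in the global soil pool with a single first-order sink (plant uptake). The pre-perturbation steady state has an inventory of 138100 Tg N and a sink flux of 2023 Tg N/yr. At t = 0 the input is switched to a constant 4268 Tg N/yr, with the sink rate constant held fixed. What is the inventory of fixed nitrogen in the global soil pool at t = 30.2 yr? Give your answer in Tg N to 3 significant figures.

193000 Tg N

Residence time τ = M₀/F₀ = 68.26 yr. The eventual steady state is M_∞ = M₀·(F₁/F₀) = 138100 × 4268/2023 = 291350 Tg N.
The anomaly ΔM(t) = M(t) − M_∞ decays as ΔM₀·e^(−t/τ) with ΔM₀ = 138100 − 291350 = −153300 Tg N.
At t = 30.2 yr, e^(−t/τ) = e^(−0.4424) = 0.6425, so ΔM = −98470 Tg N and M = 291350 − 98470 = 192890 Tg N.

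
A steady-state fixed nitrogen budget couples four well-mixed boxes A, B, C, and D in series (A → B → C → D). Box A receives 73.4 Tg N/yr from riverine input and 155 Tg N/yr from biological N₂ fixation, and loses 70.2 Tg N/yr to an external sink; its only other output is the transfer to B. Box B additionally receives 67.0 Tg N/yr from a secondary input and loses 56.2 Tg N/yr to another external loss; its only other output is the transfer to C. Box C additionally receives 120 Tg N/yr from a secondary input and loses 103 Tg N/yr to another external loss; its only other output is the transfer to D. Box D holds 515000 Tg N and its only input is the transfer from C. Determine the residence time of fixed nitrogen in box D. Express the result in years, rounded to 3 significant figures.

2770 yr

Box A: F(A→B) = (73.4 + 155) − 70.2 = 158.20 Tg N/yr.
Box B: F(B→C) = (158.20 + 67.0) − 56.2 = 169.00 Tg N/yr.
Box C: F(C→D) = (169.00 + 120) − 103 = 186.00 Tg N/yr.
Box D throughput = its input = 186.00 Tg N/yr; τ = 515000 / 186.00 = 2769 yr.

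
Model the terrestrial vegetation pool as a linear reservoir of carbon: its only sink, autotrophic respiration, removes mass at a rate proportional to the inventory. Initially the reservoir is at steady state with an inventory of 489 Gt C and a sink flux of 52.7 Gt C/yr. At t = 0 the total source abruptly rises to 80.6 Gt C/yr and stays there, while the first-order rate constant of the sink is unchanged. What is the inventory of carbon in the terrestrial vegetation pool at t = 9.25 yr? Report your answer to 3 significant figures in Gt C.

652 Gt C

τ = M₀/F₀ = 489/52.7 = 9.279 yr; rate constant k = 1/τ.
New steady state M_∞ = F₁/k = F₁·τ = 80.6 × 9.279 = 747.88 Gt C.
M(t) = M_∞ + (M₀ − M_∞)·e^(−t/τ); t/τ = 9.25/9.279 = 0.9969, so e^(−t/τ) = 0.3690.
M(t) = 747.88 − 258.9 × 0.3690 = 652.35 Gt C.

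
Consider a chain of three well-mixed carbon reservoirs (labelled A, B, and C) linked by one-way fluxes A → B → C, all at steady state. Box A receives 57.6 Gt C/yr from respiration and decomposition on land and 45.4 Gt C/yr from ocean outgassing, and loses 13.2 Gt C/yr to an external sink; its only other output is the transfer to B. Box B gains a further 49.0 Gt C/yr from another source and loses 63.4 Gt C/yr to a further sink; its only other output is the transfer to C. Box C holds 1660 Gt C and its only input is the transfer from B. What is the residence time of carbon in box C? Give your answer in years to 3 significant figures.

Box A: F(A→B) = (57.6 + 45.4) − 13.2 = 89.800 Gt C/yr.
Box B: F(B→C) = (89.800 + 49.0) − 63.4 = 75.400 Gt C/yr.
Box C throughput = its input = 75.400 Gt C/yr; τ = 1660 / 75.400 = 22.02 yr.

22.0 yr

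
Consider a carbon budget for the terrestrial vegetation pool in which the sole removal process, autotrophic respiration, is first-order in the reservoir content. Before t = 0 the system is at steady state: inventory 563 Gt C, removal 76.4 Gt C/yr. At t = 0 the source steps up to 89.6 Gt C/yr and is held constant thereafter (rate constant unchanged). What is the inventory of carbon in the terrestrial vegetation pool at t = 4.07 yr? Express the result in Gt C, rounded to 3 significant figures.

Residence time τ = M₀/F₀ = 7.369 yr. The eventual steady state is M_∞ = M₀·(F₁/F₀) = 563 × 89.6/76.4 = 660.27 Gt C.
The anomaly ΔM(t) = M(t) − M_∞ decays as ΔM₀·e^(−t/τ) with ΔM₀ = 563 − 660.27 = −97.27 Gt C.
At t = 4.07 yr, e^(−t/τ) = e^(−0.5523) = 0.5756, so ΔM = −55.99 Gt C and M = 660.27 − 55.99 = 604.28 Gt C.

604 Gt C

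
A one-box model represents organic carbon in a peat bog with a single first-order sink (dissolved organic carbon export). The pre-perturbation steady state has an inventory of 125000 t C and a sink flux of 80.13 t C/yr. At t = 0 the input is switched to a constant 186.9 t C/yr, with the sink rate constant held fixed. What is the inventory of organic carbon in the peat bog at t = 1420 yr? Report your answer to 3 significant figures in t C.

The sink rate constant is k = F₀/M₀ = 80.13/125000 = 0.0006410 yr⁻¹.
Solving dM/dt = F₁ − kM with M(0) = M₀ gives M(t) = F₁/k + (M₀ − F₁/k)·e^(−kt).
F₁/k = 186.9/0.0006410 = 291560 t C; kt = 0.0006410 × 1420 = 0.9103, e^(−kt) = 0.4024.
M(1420) = 291560 + (125000 − 291560) × 0.4024 = 291560 − 67020 = 224530 t C.

225000 t C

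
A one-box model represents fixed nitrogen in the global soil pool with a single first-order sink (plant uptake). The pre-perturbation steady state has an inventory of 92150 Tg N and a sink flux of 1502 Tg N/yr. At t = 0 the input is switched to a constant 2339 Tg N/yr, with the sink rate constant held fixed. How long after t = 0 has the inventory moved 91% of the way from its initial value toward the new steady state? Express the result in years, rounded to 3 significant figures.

τ = M₀/F₀ = 92150/1502 = 61.35 yr.
The remaining gap fraction is e^(−t/τ); 91% covered ⇒ e^(−t/τ) = 0.0900.
t = −τ ln(0.0900) = 61.35 × 2.408 = 147.7 yr.

148 yr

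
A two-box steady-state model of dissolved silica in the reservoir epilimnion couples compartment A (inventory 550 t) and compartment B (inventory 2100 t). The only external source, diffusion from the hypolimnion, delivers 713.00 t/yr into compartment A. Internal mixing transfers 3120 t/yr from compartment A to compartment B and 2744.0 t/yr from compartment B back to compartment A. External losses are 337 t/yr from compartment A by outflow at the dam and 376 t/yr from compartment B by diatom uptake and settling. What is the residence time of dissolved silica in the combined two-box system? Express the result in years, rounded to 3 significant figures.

3.72 yr

Residence time in the combined system uses the total inventory and the total *external* removal — internal exchanges between the two boxes cancel.
M_total = 550 + 2100 = 2650.0 t.
ΣF_external_out = 337 + 376 = 713.00 t/yr.
τ = M_total / ΣF_ext = 2650.0 / 713.00 = 3.717 yr.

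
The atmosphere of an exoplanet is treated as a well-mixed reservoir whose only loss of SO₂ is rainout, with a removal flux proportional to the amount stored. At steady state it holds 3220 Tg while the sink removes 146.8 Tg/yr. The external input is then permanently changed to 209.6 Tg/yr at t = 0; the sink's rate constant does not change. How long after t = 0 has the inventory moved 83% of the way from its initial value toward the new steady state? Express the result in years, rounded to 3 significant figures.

τ = M₀/F₀ = 3220/146.8 = 21.93 yr.
The remaining gap fraction is e^(−t/τ); 83% covered ⇒ e^(−t/τ) = 0.170.
t = −τ ln(0.170) = 21.93 × 1.772 = 38.87 yr.

38.9 yr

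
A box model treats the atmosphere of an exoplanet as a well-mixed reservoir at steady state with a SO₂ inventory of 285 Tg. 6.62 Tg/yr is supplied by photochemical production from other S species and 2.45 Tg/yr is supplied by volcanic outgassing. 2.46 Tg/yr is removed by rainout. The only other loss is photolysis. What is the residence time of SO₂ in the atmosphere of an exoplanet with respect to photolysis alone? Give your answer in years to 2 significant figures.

43 yr

At steady state ΣF_in = ΣF_out.
ΣF_in = 6.62 + 2.45 = 9.0700 Tg/yr.
Photolysis flux = ΣF_in − (2.46) = 9.0700 − 2.460 = 6.610 Tg/yr.
τ = M / F = 285 / 6.610 = 43.12 yr.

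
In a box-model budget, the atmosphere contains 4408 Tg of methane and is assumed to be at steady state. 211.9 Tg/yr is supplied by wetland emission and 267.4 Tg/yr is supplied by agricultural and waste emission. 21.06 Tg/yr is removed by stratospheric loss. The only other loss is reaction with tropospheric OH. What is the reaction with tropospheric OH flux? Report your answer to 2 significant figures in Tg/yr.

460 Tg/yr

At steady state ΣF_in = ΣF_out.
ΣF_in = 211.9 + 267.4 = 479.30 Tg/yr.
Reaction with tropospheric OH flux = ΣF_in − (21.06) = 479.30 − 21.06 = 458.2 Tg/yr.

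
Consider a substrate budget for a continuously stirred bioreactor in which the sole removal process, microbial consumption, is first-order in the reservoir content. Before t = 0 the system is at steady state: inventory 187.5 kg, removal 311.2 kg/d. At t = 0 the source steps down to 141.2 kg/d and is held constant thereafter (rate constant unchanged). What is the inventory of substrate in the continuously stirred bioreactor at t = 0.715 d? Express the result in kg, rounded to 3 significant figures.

The sink rate constant is k = F₀/M₀ = 311.2/187.5 = 1.660 d⁻¹.
Solving dM/dt = F₁ − kM with M(0) = M₀ gives M(t) = F₁/k + (M₀ − F₁/k)·e^(−kt).
F₁/k = 141.2/1.660 = 85.074 kg; kt = 1.660 × 0.715 = 1.187, e^(−kt) = 0.3052.
M(0.715) = 85.074 + (187.5 − 85.074) × 0.3052 = 85.074 + 31.26 = 116.34 kg.

116 kg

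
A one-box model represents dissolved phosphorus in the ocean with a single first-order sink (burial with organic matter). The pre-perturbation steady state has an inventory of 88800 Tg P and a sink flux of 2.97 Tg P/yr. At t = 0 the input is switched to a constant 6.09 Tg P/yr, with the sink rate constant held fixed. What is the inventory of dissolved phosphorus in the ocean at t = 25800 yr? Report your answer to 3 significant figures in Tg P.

143000 Tg P

The sink rate constant is k = F₀/M₀ = 2.97/88800 = 3.345×10^-5 yr⁻¹.
Solving dM/dt = F₁ − kM with M(0) = M₀ gives M(t) = F₁/k + (M₀ − F₁/k)·e^(−kt).
F₁/k = 6.09/3.345×10^-5 = 182080 Tg P; kt = 3.345×10^-5 × 25800 = 0.8629, e^(−kt) = 0.4219.
M(25800) = 182080 + (88800 − 182080) × 0.4219 = 182080 − 39360 = 142720 Tg P.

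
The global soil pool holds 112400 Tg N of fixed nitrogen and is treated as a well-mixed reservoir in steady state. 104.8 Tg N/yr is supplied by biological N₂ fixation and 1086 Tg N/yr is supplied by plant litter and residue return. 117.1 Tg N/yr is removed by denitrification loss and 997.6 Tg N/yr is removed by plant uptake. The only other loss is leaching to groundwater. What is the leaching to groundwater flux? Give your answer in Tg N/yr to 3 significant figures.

76.1 Tg N/yr

At steady state ΣF_in = ΣF_out.
ΣF_in = 104.8 + 1086 = 1190.8 Tg N/yr.
Leaching to groundwater flux = ΣF_in − (117.1 + 997.6) = 1190.8 − 1115 = 76.10 Tg N/yr.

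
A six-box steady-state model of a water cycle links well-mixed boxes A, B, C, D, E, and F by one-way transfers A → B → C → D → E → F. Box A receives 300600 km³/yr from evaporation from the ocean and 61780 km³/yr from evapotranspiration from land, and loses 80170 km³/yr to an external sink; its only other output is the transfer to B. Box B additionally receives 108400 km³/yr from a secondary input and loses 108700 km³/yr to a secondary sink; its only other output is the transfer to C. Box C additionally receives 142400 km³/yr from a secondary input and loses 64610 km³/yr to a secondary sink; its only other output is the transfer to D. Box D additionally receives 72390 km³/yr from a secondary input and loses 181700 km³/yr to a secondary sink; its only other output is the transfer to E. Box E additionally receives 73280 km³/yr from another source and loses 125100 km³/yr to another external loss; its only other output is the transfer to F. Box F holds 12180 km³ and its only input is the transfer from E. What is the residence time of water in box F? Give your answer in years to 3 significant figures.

0.0613 yr

Box A: F(A→B) = (300600 + 61780) − 80170 = 282210 km³/yr.
Box B: F(B→C) = (282210 + 108400) − 108700 = 281910 km³/yr.
Box C: F(C→D) = (281910 + 142400) − 64610 = 359700 km³/yr.
Box D: F(D→E) = (359700 + 72390) − 181700 = 250390 km³/yr.
Box E: F(E→F) = (250390 + 73280) − 125100 = 198570 km³/yr.
Box F throughput = its input = 198570 km³/yr; τ = 12180 / 198570 = 0.06134 yr.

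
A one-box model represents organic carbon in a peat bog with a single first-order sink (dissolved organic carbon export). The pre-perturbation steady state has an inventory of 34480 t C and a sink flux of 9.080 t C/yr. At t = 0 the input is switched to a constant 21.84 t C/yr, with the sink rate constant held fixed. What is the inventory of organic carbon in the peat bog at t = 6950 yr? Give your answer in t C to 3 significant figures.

75200 t C

τ = M₀/F₀ = 34480/9.080 = 3797 yr; rate constant k = 1/τ.
New steady state M_∞ = F₁/k = F₁·τ = 21.84 × 3797 = 82934 t C.
M(t) = M_∞ + (M₀ − M_∞)·e^(−t/τ); t/τ = 6950/3797 = 1.830, so e^(−t/τ) = 0.1604.
M(t) = 82934 − 48450 × 0.1604 = 75163 t C.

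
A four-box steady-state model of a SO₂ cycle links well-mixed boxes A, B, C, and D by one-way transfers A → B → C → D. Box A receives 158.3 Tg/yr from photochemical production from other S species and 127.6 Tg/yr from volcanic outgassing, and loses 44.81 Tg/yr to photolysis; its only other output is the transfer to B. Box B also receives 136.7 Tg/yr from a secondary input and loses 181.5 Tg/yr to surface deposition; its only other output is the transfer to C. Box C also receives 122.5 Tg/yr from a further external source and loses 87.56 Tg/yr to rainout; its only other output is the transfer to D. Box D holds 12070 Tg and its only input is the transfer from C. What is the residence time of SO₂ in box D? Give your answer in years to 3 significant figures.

Box A: F(A→B) = (158.3 + 127.6) − 44.81 = 241.09 Tg/yr.
Box B: F(B→C) = (241.09 + 136.7) − 181.5 = 196.29 Tg/yr.
Box C: F(C→D) = (196.29 + 122.5) − 87.56 = 231.23 Tg/yr.
Box D throughput = its input = 231.23 Tg/yr; τ = 12070 / 231.23 = 52.20 yr.

52.2 yr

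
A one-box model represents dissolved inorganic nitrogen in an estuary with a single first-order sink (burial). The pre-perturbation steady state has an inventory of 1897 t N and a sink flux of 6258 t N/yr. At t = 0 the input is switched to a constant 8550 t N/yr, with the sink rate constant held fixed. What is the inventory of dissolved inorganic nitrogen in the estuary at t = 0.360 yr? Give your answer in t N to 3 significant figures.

2380 t N

τ = M₀/F₀ = 1897/6258 = 0.3031 yr; rate constant k = 1/τ.
New steady state M_∞ = F₁/k = F₁·τ = 8550 × 0.3031 = 2591.8 t N.
M(t) = M_∞ + (M₀ − M_∞)·e^(−t/τ); t/τ = 0.360/0.3031 = 1.188, so e^(−t/τ) = 0.3050.
M(t) = 2591.8 − 694.8 × 0.3050 = 2379.9 t N.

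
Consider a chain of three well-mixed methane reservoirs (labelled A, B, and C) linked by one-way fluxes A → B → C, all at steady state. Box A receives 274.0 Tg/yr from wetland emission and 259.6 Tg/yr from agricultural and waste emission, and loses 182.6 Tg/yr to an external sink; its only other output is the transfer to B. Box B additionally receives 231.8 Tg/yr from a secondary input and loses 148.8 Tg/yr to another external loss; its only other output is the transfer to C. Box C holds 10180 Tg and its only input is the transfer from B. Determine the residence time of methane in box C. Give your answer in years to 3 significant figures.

23.5 yr

Box A: F(A→B) = (274.0 + 259.6) − 182.6 = 351.00 Tg/yr.
Box B: F(B→C) = (351.00 + 231.8) − 148.8 = 434.00 Tg/yr.
Box C throughput = its input = 434.00 Tg/yr; τ = 10180 / 434.00 = 23.46 yr.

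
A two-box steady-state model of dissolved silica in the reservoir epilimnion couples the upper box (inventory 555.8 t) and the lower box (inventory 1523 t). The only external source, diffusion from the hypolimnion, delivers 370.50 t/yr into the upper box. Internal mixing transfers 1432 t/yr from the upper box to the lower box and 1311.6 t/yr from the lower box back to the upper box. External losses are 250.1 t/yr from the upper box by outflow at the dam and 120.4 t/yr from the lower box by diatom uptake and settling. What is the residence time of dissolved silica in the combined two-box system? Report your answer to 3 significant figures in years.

Residence time in the combined system uses the total inventory and the total *external* removal — internal exchanges between the two boxes cancel.
M_total = 555.8 + 1523 = 2078.8 t.
ΣF_external_out = 250.1 + 120.4 = 370.50 t/yr.
τ = M_total / ΣF_ext = 2078.8 / 370.50 = 5.611 yr.

5.61 yr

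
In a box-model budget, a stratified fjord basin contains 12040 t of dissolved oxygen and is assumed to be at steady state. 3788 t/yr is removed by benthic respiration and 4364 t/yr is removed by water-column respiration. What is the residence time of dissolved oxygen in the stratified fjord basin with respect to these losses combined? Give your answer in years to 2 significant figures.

Total removal = 3788 + 4364 = 8152.0 t/yr.
τ = M / ΣF_out = 12040 / 8152.0 = 1.477 yr.

1.5 yr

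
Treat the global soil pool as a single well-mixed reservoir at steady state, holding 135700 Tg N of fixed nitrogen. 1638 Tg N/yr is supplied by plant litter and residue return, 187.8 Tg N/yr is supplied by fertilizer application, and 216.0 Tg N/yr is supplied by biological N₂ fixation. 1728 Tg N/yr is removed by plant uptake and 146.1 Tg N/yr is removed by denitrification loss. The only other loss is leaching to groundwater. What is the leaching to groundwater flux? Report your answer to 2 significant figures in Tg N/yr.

170 Tg N/yr

At steady state ΣF_in = ΣF_out.
ΣF_in = 1638 + 187.8 + 216.0 = 2041.8 Tg N/yr.
Leaching to groundwater flux = ΣF_in − (1728 + 146.1) = 2041.8 − 1874 = 167.7 Tg N/yr.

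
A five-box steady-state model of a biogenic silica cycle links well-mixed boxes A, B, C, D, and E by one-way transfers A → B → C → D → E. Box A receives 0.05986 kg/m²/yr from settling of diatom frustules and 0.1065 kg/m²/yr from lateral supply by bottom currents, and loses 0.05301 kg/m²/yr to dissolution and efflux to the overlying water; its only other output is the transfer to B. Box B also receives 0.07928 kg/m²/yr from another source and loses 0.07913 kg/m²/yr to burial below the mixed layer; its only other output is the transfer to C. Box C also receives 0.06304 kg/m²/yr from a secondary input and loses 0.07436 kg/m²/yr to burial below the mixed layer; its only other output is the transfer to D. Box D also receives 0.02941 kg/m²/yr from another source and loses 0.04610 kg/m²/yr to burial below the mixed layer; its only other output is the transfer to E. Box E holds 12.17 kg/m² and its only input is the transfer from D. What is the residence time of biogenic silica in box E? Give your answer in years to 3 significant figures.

Box A: F(A→B) = (0.05986 + 0.1065) − 0.05301 = 0.11335 kg/m²/yr.
Box B: F(B→C) = (0.11335 + 0.07928) − 0.07913 = 0.11350 kg/m²/yr.
Box C: F(C→D) = (0.11350 + 0.06304) − 0.07436 = 0.10218 kg/m²/yr.
Box D: F(D→E) = (0.10218 + 0.02941) − 0.04610 = 0.085490 kg/m²/yr.
Box E throughput = its input = 0.085490 kg/m²/yr; τ = 12.17 / 0.085490 = 142.4 yr.

142 yr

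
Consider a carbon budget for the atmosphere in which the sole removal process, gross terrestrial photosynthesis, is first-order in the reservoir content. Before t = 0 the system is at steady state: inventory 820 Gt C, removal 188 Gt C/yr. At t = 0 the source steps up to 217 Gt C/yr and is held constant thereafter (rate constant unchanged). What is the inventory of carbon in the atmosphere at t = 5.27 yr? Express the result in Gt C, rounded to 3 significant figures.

909 Gt C

The sink rate constant is k = F₀/M₀ = 188/820 = 0.2293 yr⁻¹.
Solving dM/dt = F₁ − kM with M(0) = M₀ gives M(t) = F₁/k + (M₀ − F₁/k)·e^(−kt).
F₁/k = 217/0.2293 = 946.49 Gt C; kt = 0.2293 × 5.27 = 1.208, e^(−kt) = 0.2987.
M(5.27) = 946.49 + (820 − 946.49) × 0.2987 = 946.49 − 37.79 = 908.70 Gt C.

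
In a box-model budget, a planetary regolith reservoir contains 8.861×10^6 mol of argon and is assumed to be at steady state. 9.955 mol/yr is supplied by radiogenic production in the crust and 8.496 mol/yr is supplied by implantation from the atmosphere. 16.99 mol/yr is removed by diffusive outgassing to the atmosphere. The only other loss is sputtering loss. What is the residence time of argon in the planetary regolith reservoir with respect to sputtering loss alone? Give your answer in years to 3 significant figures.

At steady state ΣF_in = ΣF_out.
ΣF_in = 9.955 + 8.496 = 18.451 mol/yr.
Sputtering loss flux = ΣF_in − (16.99) = 18.451 − 16.99 = 1.461 mol/yr.
τ = M / F = 8.861×10^6 / 1.461 = 6.065×10^6 yr.

6.07×10^6 yr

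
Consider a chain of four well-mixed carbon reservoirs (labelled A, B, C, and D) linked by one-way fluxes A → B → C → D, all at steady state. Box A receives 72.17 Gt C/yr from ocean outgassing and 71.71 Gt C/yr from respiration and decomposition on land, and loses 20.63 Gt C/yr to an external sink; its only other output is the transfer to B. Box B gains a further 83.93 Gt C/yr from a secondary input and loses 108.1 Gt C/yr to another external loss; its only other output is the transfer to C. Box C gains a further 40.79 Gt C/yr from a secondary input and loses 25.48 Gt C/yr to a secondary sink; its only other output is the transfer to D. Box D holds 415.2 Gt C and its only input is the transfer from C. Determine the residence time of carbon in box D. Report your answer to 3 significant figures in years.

Box A: F(A→B) = (72.17 + 71.71) − 20.63 = 123.25 Gt C/yr.
Box B: F(B→C) = (123.25 + 83.93) − 108.1 = 99.080 Gt C/yr.
Box C: F(C→D) = (99.080 + 40.79) − 25.48 = 114.39 Gt C/yr.
Box D throughput = its input = 114.39 Gt C/yr; τ = 415.2 / 114.39 = 3.630 yr.

3.63 yr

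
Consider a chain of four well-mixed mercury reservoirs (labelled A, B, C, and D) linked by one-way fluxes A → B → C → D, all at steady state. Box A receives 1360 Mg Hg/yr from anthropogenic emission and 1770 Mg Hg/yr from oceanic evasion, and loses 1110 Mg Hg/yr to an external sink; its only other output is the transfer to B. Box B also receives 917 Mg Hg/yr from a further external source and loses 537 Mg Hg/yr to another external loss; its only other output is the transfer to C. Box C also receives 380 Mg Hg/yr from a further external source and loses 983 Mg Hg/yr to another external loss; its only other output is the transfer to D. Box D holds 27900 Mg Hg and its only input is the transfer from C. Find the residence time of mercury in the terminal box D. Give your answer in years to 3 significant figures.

15.5 yr

Box A: F(A→B) = (1360 + 1770) − 1110 = 2020.0 Mg Hg/yr.
Box B: F(B→C) = (2020.0 + 917) − 537 = 2400.0 Mg Hg/yr.
Box C: F(C→D) = (2400.0 + 380) − 983 = 1797.0 Mg Hg/yr.
Box D throughput = its input = 1797.0 Mg Hg/yr; τ = 27900 / 1797.0 = 15.53 yr.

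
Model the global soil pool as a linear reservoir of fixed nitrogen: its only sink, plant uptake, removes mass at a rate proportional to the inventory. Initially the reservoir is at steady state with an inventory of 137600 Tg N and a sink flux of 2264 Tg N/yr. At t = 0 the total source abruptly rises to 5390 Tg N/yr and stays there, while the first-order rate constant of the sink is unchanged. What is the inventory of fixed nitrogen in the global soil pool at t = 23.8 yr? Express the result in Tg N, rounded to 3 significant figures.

The sink rate constant is k = F₀/M₀ = 2264/137600 = 0.01645 yr⁻¹.
Solving dM/dt = F₁ − kM with M(0) = M₀ gives M(t) = F₁/k + (M₀ − F₁/k)·e^(−kt).
F₁/k = 5390/0.01645 = 327590 Tg N; kt = 0.01645 × 23.8 = 0.3916, e^(−kt) = 0.6760.
M(23.8) = 327590 + (137600 − 327590) × 0.6760 = 327590 − 128400 = 199160 Tg N.

199000 Tg N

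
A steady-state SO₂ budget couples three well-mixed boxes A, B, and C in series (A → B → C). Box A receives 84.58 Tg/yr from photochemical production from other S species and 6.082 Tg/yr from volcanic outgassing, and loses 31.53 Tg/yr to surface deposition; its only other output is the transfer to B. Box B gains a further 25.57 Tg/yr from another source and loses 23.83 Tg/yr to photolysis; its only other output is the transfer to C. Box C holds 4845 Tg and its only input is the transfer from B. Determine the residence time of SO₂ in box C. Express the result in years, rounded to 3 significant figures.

79.6 yr

Box A: F(A→B) = (84.58 + 6.082) − 31.53 = 59.132 Tg/yr.
Box B: F(B→C) = (59.132 + 25.57) − 23.83 = 60.872 Tg/yr.
Box C throughput = its input = 60.872 Tg/yr; τ = 4845 / 60.872 = 79.59 yr.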